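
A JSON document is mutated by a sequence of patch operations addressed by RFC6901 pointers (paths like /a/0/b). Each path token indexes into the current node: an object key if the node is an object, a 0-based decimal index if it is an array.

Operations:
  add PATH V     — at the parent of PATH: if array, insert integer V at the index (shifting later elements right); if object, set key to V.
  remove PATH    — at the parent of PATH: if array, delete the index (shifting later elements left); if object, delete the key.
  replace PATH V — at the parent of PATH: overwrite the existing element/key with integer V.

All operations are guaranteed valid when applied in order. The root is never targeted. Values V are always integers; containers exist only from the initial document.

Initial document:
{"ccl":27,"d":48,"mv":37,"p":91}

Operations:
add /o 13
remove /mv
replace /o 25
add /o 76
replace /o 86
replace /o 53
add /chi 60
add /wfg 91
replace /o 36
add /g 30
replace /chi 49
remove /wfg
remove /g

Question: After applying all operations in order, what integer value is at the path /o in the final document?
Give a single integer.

Answer: 36

Derivation:
After op 1 (add /o 13): {"ccl":27,"d":48,"mv":37,"o":13,"p":91}
After op 2 (remove /mv): {"ccl":27,"d":48,"o":13,"p":91}
After op 3 (replace /o 25): {"ccl":27,"d":48,"o":25,"p":91}
After op 4 (add /o 76): {"ccl":27,"d":48,"o":76,"p":91}
After op 5 (replace /o 86): {"ccl":27,"d":48,"o":86,"p":91}
After op 6 (replace /o 53): {"ccl":27,"d":48,"o":53,"p":91}
After op 7 (add /chi 60): {"ccl":27,"chi":60,"d":48,"o":53,"p":91}
After op 8 (add /wfg 91): {"ccl":27,"chi":60,"d":48,"o":53,"p":91,"wfg":91}
After op 9 (replace /o 36): {"ccl":27,"chi":60,"d":48,"o":36,"p":91,"wfg":91}
After op 10 (add /g 30): {"ccl":27,"chi":60,"d":48,"g":30,"o":36,"p":91,"wfg":91}
After op 11 (replace /chi 49): {"ccl":27,"chi":49,"d":48,"g":30,"o":36,"p":91,"wfg":91}
After op 12 (remove /wfg): {"ccl":27,"chi":49,"d":48,"g":30,"o":36,"p":91}
After op 13 (remove /g): {"ccl":27,"chi":49,"d":48,"o":36,"p":91}
Value at /o: 36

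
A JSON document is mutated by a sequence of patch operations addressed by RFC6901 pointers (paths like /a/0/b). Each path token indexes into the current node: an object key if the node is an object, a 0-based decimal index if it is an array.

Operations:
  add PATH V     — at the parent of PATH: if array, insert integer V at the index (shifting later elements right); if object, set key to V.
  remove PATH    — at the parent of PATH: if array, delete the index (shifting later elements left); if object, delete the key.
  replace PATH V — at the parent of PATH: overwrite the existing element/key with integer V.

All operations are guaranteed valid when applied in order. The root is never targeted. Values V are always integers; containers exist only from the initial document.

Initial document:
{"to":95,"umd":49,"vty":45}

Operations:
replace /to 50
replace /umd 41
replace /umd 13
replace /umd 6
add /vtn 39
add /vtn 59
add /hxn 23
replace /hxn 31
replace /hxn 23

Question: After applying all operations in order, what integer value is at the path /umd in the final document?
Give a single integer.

After op 1 (replace /to 50): {"to":50,"umd":49,"vty":45}
After op 2 (replace /umd 41): {"to":50,"umd":41,"vty":45}
After op 3 (replace /umd 13): {"to":50,"umd":13,"vty":45}
After op 4 (replace /umd 6): {"to":50,"umd":6,"vty":45}
After op 5 (add /vtn 39): {"to":50,"umd":6,"vtn":39,"vty":45}
After op 6 (add /vtn 59): {"to":50,"umd":6,"vtn":59,"vty":45}
After op 7 (add /hxn 23): {"hxn":23,"to":50,"umd":6,"vtn":59,"vty":45}
After op 8 (replace /hxn 31): {"hxn":31,"to":50,"umd":6,"vtn":59,"vty":45}
After op 9 (replace /hxn 23): {"hxn":23,"to":50,"umd":6,"vtn":59,"vty":45}
Value at /umd: 6

Answer: 6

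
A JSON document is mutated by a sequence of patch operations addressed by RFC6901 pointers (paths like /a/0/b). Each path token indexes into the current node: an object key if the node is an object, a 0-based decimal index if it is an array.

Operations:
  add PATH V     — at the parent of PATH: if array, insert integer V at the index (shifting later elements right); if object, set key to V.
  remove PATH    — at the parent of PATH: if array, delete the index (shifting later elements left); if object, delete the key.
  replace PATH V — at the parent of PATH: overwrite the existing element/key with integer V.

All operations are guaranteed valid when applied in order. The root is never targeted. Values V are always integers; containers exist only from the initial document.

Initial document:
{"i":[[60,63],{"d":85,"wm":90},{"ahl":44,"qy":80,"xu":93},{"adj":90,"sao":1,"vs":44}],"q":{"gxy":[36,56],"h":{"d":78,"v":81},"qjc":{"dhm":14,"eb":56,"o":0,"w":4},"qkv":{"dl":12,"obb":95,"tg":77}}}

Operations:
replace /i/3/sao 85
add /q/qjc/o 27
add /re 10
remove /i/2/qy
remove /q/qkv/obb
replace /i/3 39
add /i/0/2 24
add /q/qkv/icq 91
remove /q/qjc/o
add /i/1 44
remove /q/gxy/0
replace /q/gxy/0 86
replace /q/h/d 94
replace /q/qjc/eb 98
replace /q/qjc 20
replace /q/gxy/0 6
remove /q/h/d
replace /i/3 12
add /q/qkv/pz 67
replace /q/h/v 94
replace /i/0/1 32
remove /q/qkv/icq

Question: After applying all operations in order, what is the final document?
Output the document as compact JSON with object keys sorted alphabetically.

After op 1 (replace /i/3/sao 85): {"i":[[60,63],{"d":85,"wm":90},{"ahl":44,"qy":80,"xu":93},{"adj":90,"sao":85,"vs":44}],"q":{"gxy":[36,56],"h":{"d":78,"v":81},"qjc":{"dhm":14,"eb":56,"o":0,"w":4},"qkv":{"dl":12,"obb":95,"tg":77}}}
After op 2 (add /q/qjc/o 27): {"i":[[60,63],{"d":85,"wm":90},{"ahl":44,"qy":80,"xu":93},{"adj":90,"sao":85,"vs":44}],"q":{"gxy":[36,56],"h":{"d":78,"v":81},"qjc":{"dhm":14,"eb":56,"o":27,"w":4},"qkv":{"dl":12,"obb":95,"tg":77}}}
After op 3 (add /re 10): {"i":[[60,63],{"d":85,"wm":90},{"ahl":44,"qy":80,"xu":93},{"adj":90,"sao":85,"vs":44}],"q":{"gxy":[36,56],"h":{"d":78,"v":81},"qjc":{"dhm":14,"eb":56,"o":27,"w":4},"qkv":{"dl":12,"obb":95,"tg":77}},"re":10}
After op 4 (remove /i/2/qy): {"i":[[60,63],{"d":85,"wm":90},{"ahl":44,"xu":93},{"adj":90,"sao":85,"vs":44}],"q":{"gxy":[36,56],"h":{"d":78,"v":81},"qjc":{"dhm":14,"eb":56,"o":27,"w":4},"qkv":{"dl":12,"obb":95,"tg":77}},"re":10}
After op 5 (remove /q/qkv/obb): {"i":[[60,63],{"d":85,"wm":90},{"ahl":44,"xu":93},{"adj":90,"sao":85,"vs":44}],"q":{"gxy":[36,56],"h":{"d":78,"v":81},"qjc":{"dhm":14,"eb":56,"o":27,"w":4},"qkv":{"dl":12,"tg":77}},"re":10}
After op 6 (replace /i/3 39): {"i":[[60,63],{"d":85,"wm":90},{"ahl":44,"xu":93},39],"q":{"gxy":[36,56],"h":{"d":78,"v":81},"qjc":{"dhm":14,"eb":56,"o":27,"w":4},"qkv":{"dl":12,"tg":77}},"re":10}
After op 7 (add /i/0/2 24): {"i":[[60,63,24],{"d":85,"wm":90},{"ahl":44,"xu":93},39],"q":{"gxy":[36,56],"h":{"d":78,"v":81},"qjc":{"dhm":14,"eb":56,"o":27,"w":4},"qkv":{"dl":12,"tg":77}},"re":10}
After op 8 (add /q/qkv/icq 91): {"i":[[60,63,24],{"d":85,"wm":90},{"ahl":44,"xu":93},39],"q":{"gxy":[36,56],"h":{"d":78,"v":81},"qjc":{"dhm":14,"eb":56,"o":27,"w":4},"qkv":{"dl":12,"icq":91,"tg":77}},"re":10}
After op 9 (remove /q/qjc/o): {"i":[[60,63,24],{"d":85,"wm":90},{"ahl":44,"xu":93},39],"q":{"gxy":[36,56],"h":{"d":78,"v":81},"qjc":{"dhm":14,"eb":56,"w":4},"qkv":{"dl":12,"icq":91,"tg":77}},"re":10}
After op 10 (add /i/1 44): {"i":[[60,63,24],44,{"d":85,"wm":90},{"ahl":44,"xu":93},39],"q":{"gxy":[36,56],"h":{"d":78,"v":81},"qjc":{"dhm":14,"eb":56,"w":4},"qkv":{"dl":12,"icq":91,"tg":77}},"re":10}
After op 11 (remove /q/gxy/0): {"i":[[60,63,24],44,{"d":85,"wm":90},{"ahl":44,"xu":93},39],"q":{"gxy":[56],"h":{"d":78,"v":81},"qjc":{"dhm":14,"eb":56,"w":4},"qkv":{"dl":12,"icq":91,"tg":77}},"re":10}
After op 12 (replace /q/gxy/0 86): {"i":[[60,63,24],44,{"d":85,"wm":90},{"ahl":44,"xu":93},39],"q":{"gxy":[86],"h":{"d":78,"v":81},"qjc":{"dhm":14,"eb":56,"w":4},"qkv":{"dl":12,"icq":91,"tg":77}},"re":10}
After op 13 (replace /q/h/d 94): {"i":[[60,63,24],44,{"d":85,"wm":90},{"ahl":44,"xu":93},39],"q":{"gxy":[86],"h":{"d":94,"v":81},"qjc":{"dhm":14,"eb":56,"w":4},"qkv":{"dl":12,"icq":91,"tg":77}},"re":10}
After op 14 (replace /q/qjc/eb 98): {"i":[[60,63,24],44,{"d":85,"wm":90},{"ahl":44,"xu":93},39],"q":{"gxy":[86],"h":{"d":94,"v":81},"qjc":{"dhm":14,"eb":98,"w":4},"qkv":{"dl":12,"icq":91,"tg":77}},"re":10}
After op 15 (replace /q/qjc 20): {"i":[[60,63,24],44,{"d":85,"wm":90},{"ahl":44,"xu":93},39],"q":{"gxy":[86],"h":{"d":94,"v":81},"qjc":20,"qkv":{"dl":12,"icq":91,"tg":77}},"re":10}
After op 16 (replace /q/gxy/0 6): {"i":[[60,63,24],44,{"d":85,"wm":90},{"ahl":44,"xu":93},39],"q":{"gxy":[6],"h":{"d":94,"v":81},"qjc":20,"qkv":{"dl":12,"icq":91,"tg":77}},"re":10}
After op 17 (remove /q/h/d): {"i":[[60,63,24],44,{"d":85,"wm":90},{"ahl":44,"xu":93},39],"q":{"gxy":[6],"h":{"v":81},"qjc":20,"qkv":{"dl":12,"icq":91,"tg":77}},"re":10}
After op 18 (replace /i/3 12): {"i":[[60,63,24],44,{"d":85,"wm":90},12,39],"q":{"gxy":[6],"h":{"v":81},"qjc":20,"qkv":{"dl":12,"icq":91,"tg":77}},"re":10}
After op 19 (add /q/qkv/pz 67): {"i":[[60,63,24],44,{"d":85,"wm":90},12,39],"q":{"gxy":[6],"h":{"v":81},"qjc":20,"qkv":{"dl":12,"icq":91,"pz":67,"tg":77}},"re":10}
After op 20 (replace /q/h/v 94): {"i":[[60,63,24],44,{"d":85,"wm":90},12,39],"q":{"gxy":[6],"h":{"v":94},"qjc":20,"qkv":{"dl":12,"icq":91,"pz":67,"tg":77}},"re":10}
After op 21 (replace /i/0/1 32): {"i":[[60,32,24],44,{"d":85,"wm":90},12,39],"q":{"gxy":[6],"h":{"v":94},"qjc":20,"qkv":{"dl":12,"icq":91,"pz":67,"tg":77}},"re":10}
After op 22 (remove /q/qkv/icq): {"i":[[60,32,24],44,{"d":85,"wm":90},12,39],"q":{"gxy":[6],"h":{"v":94},"qjc":20,"qkv":{"dl":12,"pz":67,"tg":77}},"re":10}

Answer: {"i":[[60,32,24],44,{"d":85,"wm":90},12,39],"q":{"gxy":[6],"h":{"v":94},"qjc":20,"qkv":{"dl":12,"pz":67,"tg":77}},"re":10}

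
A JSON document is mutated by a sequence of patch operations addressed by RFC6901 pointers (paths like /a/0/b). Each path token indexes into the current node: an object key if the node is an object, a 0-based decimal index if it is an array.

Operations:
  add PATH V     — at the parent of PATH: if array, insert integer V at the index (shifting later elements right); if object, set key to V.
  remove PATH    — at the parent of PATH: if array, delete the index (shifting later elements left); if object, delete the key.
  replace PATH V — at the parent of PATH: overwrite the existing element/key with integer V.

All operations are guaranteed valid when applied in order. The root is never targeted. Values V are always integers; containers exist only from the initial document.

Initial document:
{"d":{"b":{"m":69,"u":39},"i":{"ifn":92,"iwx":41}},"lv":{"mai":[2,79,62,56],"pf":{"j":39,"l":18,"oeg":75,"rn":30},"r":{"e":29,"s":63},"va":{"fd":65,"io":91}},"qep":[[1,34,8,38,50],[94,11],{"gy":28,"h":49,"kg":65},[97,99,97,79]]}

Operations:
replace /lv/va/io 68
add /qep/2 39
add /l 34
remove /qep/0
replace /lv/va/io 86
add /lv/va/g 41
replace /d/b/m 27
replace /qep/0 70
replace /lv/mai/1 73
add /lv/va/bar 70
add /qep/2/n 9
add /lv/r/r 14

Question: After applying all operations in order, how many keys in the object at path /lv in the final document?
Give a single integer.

Answer: 4

Derivation:
After op 1 (replace /lv/va/io 68): {"d":{"b":{"m":69,"u":39},"i":{"ifn":92,"iwx":41}},"lv":{"mai":[2,79,62,56],"pf":{"j":39,"l":18,"oeg":75,"rn":30},"r":{"e":29,"s":63},"va":{"fd":65,"io":68}},"qep":[[1,34,8,38,50],[94,11],{"gy":28,"h":49,"kg":65},[97,99,97,79]]}
After op 2 (add /qep/2 39): {"d":{"b":{"m":69,"u":39},"i":{"ifn":92,"iwx":41}},"lv":{"mai":[2,79,62,56],"pf":{"j":39,"l":18,"oeg":75,"rn":30},"r":{"e":29,"s":63},"va":{"fd":65,"io":68}},"qep":[[1,34,8,38,50],[94,11],39,{"gy":28,"h":49,"kg":65},[97,99,97,79]]}
After op 3 (add /l 34): {"d":{"b":{"m":69,"u":39},"i":{"ifn":92,"iwx":41}},"l":34,"lv":{"mai":[2,79,62,56],"pf":{"j":39,"l":18,"oeg":75,"rn":30},"r":{"e":29,"s":63},"va":{"fd":65,"io":68}},"qep":[[1,34,8,38,50],[94,11],39,{"gy":28,"h":49,"kg":65},[97,99,97,79]]}
After op 4 (remove /qep/0): {"d":{"b":{"m":69,"u":39},"i":{"ifn":92,"iwx":41}},"l":34,"lv":{"mai":[2,79,62,56],"pf":{"j":39,"l":18,"oeg":75,"rn":30},"r":{"e":29,"s":63},"va":{"fd":65,"io":68}},"qep":[[94,11],39,{"gy":28,"h":49,"kg":65},[97,99,97,79]]}
After op 5 (replace /lv/va/io 86): {"d":{"b":{"m":69,"u":39},"i":{"ifn":92,"iwx":41}},"l":34,"lv":{"mai":[2,79,62,56],"pf":{"j":39,"l":18,"oeg":75,"rn":30},"r":{"e":29,"s":63},"va":{"fd":65,"io":86}},"qep":[[94,11],39,{"gy":28,"h":49,"kg":65},[97,99,97,79]]}
After op 6 (add /lv/va/g 41): {"d":{"b":{"m":69,"u":39},"i":{"ifn":92,"iwx":41}},"l":34,"lv":{"mai":[2,79,62,56],"pf":{"j":39,"l":18,"oeg":75,"rn":30},"r":{"e":29,"s":63},"va":{"fd":65,"g":41,"io":86}},"qep":[[94,11],39,{"gy":28,"h":49,"kg":65},[97,99,97,79]]}
After op 7 (replace /d/b/m 27): {"d":{"b":{"m":27,"u":39},"i":{"ifn":92,"iwx":41}},"l":34,"lv":{"mai":[2,79,62,56],"pf":{"j":39,"l":18,"oeg":75,"rn":30},"r":{"e":29,"s":63},"va":{"fd":65,"g":41,"io":86}},"qep":[[94,11],39,{"gy":28,"h":49,"kg":65},[97,99,97,79]]}
After op 8 (replace /qep/0 70): {"d":{"b":{"m":27,"u":39},"i":{"ifn":92,"iwx":41}},"l":34,"lv":{"mai":[2,79,62,56],"pf":{"j":39,"l":18,"oeg":75,"rn":30},"r":{"e":29,"s":63},"va":{"fd":65,"g":41,"io":86}},"qep":[70,39,{"gy":28,"h":49,"kg":65},[97,99,97,79]]}
After op 9 (replace /lv/mai/1 73): {"d":{"b":{"m":27,"u":39},"i":{"ifn":92,"iwx":41}},"l":34,"lv":{"mai":[2,73,62,56],"pf":{"j":39,"l":18,"oeg":75,"rn":30},"r":{"e":29,"s":63},"va":{"fd":65,"g":41,"io":86}},"qep":[70,39,{"gy":28,"h":49,"kg":65},[97,99,97,79]]}
After op 10 (add /lv/va/bar 70): {"d":{"b":{"m":27,"u":39},"i":{"ifn":92,"iwx":41}},"l":34,"lv":{"mai":[2,73,62,56],"pf":{"j":39,"l":18,"oeg":75,"rn":30},"r":{"e":29,"s":63},"va":{"bar":70,"fd":65,"g":41,"io":86}},"qep":[70,39,{"gy":28,"h":49,"kg":65},[97,99,97,79]]}
After op 11 (add /qep/2/n 9): {"d":{"b":{"m":27,"u":39},"i":{"ifn":92,"iwx":41}},"l":34,"lv":{"mai":[2,73,62,56],"pf":{"j":39,"l":18,"oeg":75,"rn":30},"r":{"e":29,"s":63},"va":{"bar":70,"fd":65,"g":41,"io":86}},"qep":[70,39,{"gy":28,"h":49,"kg":65,"n":9},[97,99,97,79]]}
After op 12 (add /lv/r/r 14): {"d":{"b":{"m":27,"u":39},"i":{"ifn":92,"iwx":41}},"l":34,"lv":{"mai":[2,73,62,56],"pf":{"j":39,"l":18,"oeg":75,"rn":30},"r":{"e":29,"r":14,"s":63},"va":{"bar":70,"fd":65,"g":41,"io":86}},"qep":[70,39,{"gy":28,"h":49,"kg":65,"n":9},[97,99,97,79]]}
Size at path /lv: 4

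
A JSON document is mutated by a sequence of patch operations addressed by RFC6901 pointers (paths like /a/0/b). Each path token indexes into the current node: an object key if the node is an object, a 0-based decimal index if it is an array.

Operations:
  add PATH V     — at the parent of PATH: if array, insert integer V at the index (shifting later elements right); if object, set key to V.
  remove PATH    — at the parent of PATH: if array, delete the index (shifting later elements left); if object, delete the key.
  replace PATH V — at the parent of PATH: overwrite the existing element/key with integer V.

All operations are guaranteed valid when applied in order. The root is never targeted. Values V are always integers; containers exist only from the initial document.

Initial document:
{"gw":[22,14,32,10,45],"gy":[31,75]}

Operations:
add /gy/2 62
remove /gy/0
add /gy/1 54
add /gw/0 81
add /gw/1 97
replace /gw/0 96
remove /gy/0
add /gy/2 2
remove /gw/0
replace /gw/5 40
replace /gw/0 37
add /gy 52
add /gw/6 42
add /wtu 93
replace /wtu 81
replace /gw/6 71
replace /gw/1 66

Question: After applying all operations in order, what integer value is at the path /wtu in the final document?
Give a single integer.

Answer: 81

Derivation:
After op 1 (add /gy/2 62): {"gw":[22,14,32,10,45],"gy":[31,75,62]}
After op 2 (remove /gy/0): {"gw":[22,14,32,10,45],"gy":[75,62]}
After op 3 (add /gy/1 54): {"gw":[22,14,32,10,45],"gy":[75,54,62]}
After op 4 (add /gw/0 81): {"gw":[81,22,14,32,10,45],"gy":[75,54,62]}
After op 5 (add /gw/1 97): {"gw":[81,97,22,14,32,10,45],"gy":[75,54,62]}
After op 6 (replace /gw/0 96): {"gw":[96,97,22,14,32,10,45],"gy":[75,54,62]}
After op 7 (remove /gy/0): {"gw":[96,97,22,14,32,10,45],"gy":[54,62]}
After op 8 (add /gy/2 2): {"gw":[96,97,22,14,32,10,45],"gy":[54,62,2]}
After op 9 (remove /gw/0): {"gw":[97,22,14,32,10,45],"gy":[54,62,2]}
After op 10 (replace /gw/5 40): {"gw":[97,22,14,32,10,40],"gy":[54,62,2]}
After op 11 (replace /gw/0 37): {"gw":[37,22,14,32,10,40],"gy":[54,62,2]}
After op 12 (add /gy 52): {"gw":[37,22,14,32,10,40],"gy":52}
After op 13 (add /gw/6 42): {"gw":[37,22,14,32,10,40,42],"gy":52}
After op 14 (add /wtu 93): {"gw":[37,22,14,32,10,40,42],"gy":52,"wtu":93}
After op 15 (replace /wtu 81): {"gw":[37,22,14,32,10,40,42],"gy":52,"wtu":81}
After op 16 (replace /gw/6 71): {"gw":[37,22,14,32,10,40,71],"gy":52,"wtu":81}
After op 17 (replace /gw/1 66): {"gw":[37,66,14,32,10,40,71],"gy":52,"wtu":81}
Value at /wtu: 81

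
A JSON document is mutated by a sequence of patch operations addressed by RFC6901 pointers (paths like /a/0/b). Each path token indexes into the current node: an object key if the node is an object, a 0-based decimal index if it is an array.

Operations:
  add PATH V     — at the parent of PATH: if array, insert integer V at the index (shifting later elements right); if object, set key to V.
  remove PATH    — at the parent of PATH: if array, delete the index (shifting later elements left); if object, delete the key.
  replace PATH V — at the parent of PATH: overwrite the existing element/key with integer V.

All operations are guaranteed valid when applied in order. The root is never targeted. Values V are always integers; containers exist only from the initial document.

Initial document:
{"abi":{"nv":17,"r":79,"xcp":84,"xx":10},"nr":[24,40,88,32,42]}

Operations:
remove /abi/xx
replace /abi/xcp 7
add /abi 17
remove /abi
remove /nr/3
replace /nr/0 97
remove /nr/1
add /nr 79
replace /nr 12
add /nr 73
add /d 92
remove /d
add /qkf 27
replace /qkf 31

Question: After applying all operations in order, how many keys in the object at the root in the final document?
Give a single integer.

After op 1 (remove /abi/xx): {"abi":{"nv":17,"r":79,"xcp":84},"nr":[24,40,88,32,42]}
After op 2 (replace /abi/xcp 7): {"abi":{"nv":17,"r":79,"xcp":7},"nr":[24,40,88,32,42]}
After op 3 (add /abi 17): {"abi":17,"nr":[24,40,88,32,42]}
After op 4 (remove /abi): {"nr":[24,40,88,32,42]}
After op 5 (remove /nr/3): {"nr":[24,40,88,42]}
After op 6 (replace /nr/0 97): {"nr":[97,40,88,42]}
After op 7 (remove /nr/1): {"nr":[97,88,42]}
After op 8 (add /nr 79): {"nr":79}
After op 9 (replace /nr 12): {"nr":12}
After op 10 (add /nr 73): {"nr":73}
After op 11 (add /d 92): {"d":92,"nr":73}
After op 12 (remove /d): {"nr":73}
After op 13 (add /qkf 27): {"nr":73,"qkf":27}
After op 14 (replace /qkf 31): {"nr":73,"qkf":31}
Size at the root: 2

Answer: 2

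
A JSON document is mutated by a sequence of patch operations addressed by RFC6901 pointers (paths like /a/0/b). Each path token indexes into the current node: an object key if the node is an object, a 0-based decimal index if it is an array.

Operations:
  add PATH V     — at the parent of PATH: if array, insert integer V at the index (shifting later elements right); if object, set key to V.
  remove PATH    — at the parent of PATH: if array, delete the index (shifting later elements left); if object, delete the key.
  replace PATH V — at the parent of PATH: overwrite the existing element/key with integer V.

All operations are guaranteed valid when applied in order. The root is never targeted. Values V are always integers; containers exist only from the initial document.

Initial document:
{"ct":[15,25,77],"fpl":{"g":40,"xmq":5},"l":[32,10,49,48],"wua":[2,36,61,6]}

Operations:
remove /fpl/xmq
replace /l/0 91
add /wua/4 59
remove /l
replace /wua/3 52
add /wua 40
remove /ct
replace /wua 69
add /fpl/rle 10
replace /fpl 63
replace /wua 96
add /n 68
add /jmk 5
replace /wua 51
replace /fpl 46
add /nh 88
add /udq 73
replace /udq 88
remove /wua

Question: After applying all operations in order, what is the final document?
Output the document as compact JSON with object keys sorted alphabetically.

After op 1 (remove /fpl/xmq): {"ct":[15,25,77],"fpl":{"g":40},"l":[32,10,49,48],"wua":[2,36,61,6]}
After op 2 (replace /l/0 91): {"ct":[15,25,77],"fpl":{"g":40},"l":[91,10,49,48],"wua":[2,36,61,6]}
After op 3 (add /wua/4 59): {"ct":[15,25,77],"fpl":{"g":40},"l":[91,10,49,48],"wua":[2,36,61,6,59]}
After op 4 (remove /l): {"ct":[15,25,77],"fpl":{"g":40},"wua":[2,36,61,6,59]}
After op 5 (replace /wua/3 52): {"ct":[15,25,77],"fpl":{"g":40},"wua":[2,36,61,52,59]}
After op 6 (add /wua 40): {"ct":[15,25,77],"fpl":{"g":40},"wua":40}
After op 7 (remove /ct): {"fpl":{"g":40},"wua":40}
After op 8 (replace /wua 69): {"fpl":{"g":40},"wua":69}
After op 9 (add /fpl/rle 10): {"fpl":{"g":40,"rle":10},"wua":69}
After op 10 (replace /fpl 63): {"fpl":63,"wua":69}
After op 11 (replace /wua 96): {"fpl":63,"wua":96}
After op 12 (add /n 68): {"fpl":63,"n":68,"wua":96}
After op 13 (add /jmk 5): {"fpl":63,"jmk":5,"n":68,"wua":96}
After op 14 (replace /wua 51): {"fpl":63,"jmk":5,"n":68,"wua":51}
After op 15 (replace /fpl 46): {"fpl":46,"jmk":5,"n":68,"wua":51}
After op 16 (add /nh 88): {"fpl":46,"jmk":5,"n":68,"nh":88,"wua":51}
After op 17 (add /udq 73): {"fpl":46,"jmk":5,"n":68,"nh":88,"udq":73,"wua":51}
After op 18 (replace /udq 88): {"fpl":46,"jmk":5,"n":68,"nh":88,"udq":88,"wua":51}
After op 19 (remove /wua): {"fpl":46,"jmk":5,"n":68,"nh":88,"udq":88}

Answer: {"fpl":46,"jmk":5,"n":68,"nh":88,"udq":88}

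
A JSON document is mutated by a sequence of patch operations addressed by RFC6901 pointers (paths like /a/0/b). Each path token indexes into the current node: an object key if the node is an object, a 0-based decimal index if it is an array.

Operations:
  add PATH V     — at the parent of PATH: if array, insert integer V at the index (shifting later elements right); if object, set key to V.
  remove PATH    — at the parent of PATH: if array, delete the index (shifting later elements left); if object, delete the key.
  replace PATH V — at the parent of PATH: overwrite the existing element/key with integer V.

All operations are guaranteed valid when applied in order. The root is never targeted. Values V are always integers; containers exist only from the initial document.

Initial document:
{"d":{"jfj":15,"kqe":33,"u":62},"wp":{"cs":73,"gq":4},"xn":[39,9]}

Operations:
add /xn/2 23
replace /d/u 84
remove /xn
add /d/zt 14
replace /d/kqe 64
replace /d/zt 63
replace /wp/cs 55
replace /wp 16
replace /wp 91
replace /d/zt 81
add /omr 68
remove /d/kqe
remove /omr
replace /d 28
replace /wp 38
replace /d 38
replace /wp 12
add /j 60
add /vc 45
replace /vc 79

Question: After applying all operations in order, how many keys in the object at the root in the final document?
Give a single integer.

After op 1 (add /xn/2 23): {"d":{"jfj":15,"kqe":33,"u":62},"wp":{"cs":73,"gq":4},"xn":[39,9,23]}
After op 2 (replace /d/u 84): {"d":{"jfj":15,"kqe":33,"u":84},"wp":{"cs":73,"gq":4},"xn":[39,9,23]}
After op 3 (remove /xn): {"d":{"jfj":15,"kqe":33,"u":84},"wp":{"cs":73,"gq":4}}
After op 4 (add /d/zt 14): {"d":{"jfj":15,"kqe":33,"u":84,"zt":14},"wp":{"cs":73,"gq":4}}
After op 5 (replace /d/kqe 64): {"d":{"jfj":15,"kqe":64,"u":84,"zt":14},"wp":{"cs":73,"gq":4}}
After op 6 (replace /d/zt 63): {"d":{"jfj":15,"kqe":64,"u":84,"zt":63},"wp":{"cs":73,"gq":4}}
After op 7 (replace /wp/cs 55): {"d":{"jfj":15,"kqe":64,"u":84,"zt":63},"wp":{"cs":55,"gq":4}}
After op 8 (replace /wp 16): {"d":{"jfj":15,"kqe":64,"u":84,"zt":63},"wp":16}
After op 9 (replace /wp 91): {"d":{"jfj":15,"kqe":64,"u":84,"zt":63},"wp":91}
After op 10 (replace /d/zt 81): {"d":{"jfj":15,"kqe":64,"u":84,"zt":81},"wp":91}
After op 11 (add /omr 68): {"d":{"jfj":15,"kqe":64,"u":84,"zt":81},"omr":68,"wp":91}
After op 12 (remove /d/kqe): {"d":{"jfj":15,"u":84,"zt":81},"omr":68,"wp":91}
After op 13 (remove /omr): {"d":{"jfj":15,"u":84,"zt":81},"wp":91}
After op 14 (replace /d 28): {"d":28,"wp":91}
After op 15 (replace /wp 38): {"d":28,"wp":38}
After op 16 (replace /d 38): {"d":38,"wp":38}
After op 17 (replace /wp 12): {"d":38,"wp":12}
After op 18 (add /j 60): {"d":38,"j":60,"wp":12}
After op 19 (add /vc 45): {"d":38,"j":60,"vc":45,"wp":12}
After op 20 (replace /vc 79): {"d":38,"j":60,"vc":79,"wp":12}
Size at the root: 4

Answer: 4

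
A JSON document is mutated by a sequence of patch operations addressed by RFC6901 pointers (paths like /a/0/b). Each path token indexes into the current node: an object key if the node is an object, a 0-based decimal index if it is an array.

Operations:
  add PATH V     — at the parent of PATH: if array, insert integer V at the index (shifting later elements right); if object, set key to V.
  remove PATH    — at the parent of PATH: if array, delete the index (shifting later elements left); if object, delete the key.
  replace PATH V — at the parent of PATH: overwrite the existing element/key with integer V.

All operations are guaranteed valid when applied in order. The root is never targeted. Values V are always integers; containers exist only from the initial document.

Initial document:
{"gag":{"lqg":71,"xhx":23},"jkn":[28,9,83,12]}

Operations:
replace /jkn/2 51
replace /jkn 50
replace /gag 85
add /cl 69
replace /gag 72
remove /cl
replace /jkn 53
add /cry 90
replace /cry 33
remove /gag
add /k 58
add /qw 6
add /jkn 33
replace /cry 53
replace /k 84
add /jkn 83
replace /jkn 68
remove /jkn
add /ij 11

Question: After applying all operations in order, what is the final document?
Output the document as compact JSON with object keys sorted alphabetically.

After op 1 (replace /jkn/2 51): {"gag":{"lqg":71,"xhx":23},"jkn":[28,9,51,12]}
After op 2 (replace /jkn 50): {"gag":{"lqg":71,"xhx":23},"jkn":50}
After op 3 (replace /gag 85): {"gag":85,"jkn":50}
After op 4 (add /cl 69): {"cl":69,"gag":85,"jkn":50}
After op 5 (replace /gag 72): {"cl":69,"gag":72,"jkn":50}
After op 6 (remove /cl): {"gag":72,"jkn":50}
After op 7 (replace /jkn 53): {"gag":72,"jkn":53}
After op 8 (add /cry 90): {"cry":90,"gag":72,"jkn":53}
After op 9 (replace /cry 33): {"cry":33,"gag":72,"jkn":53}
After op 10 (remove /gag): {"cry":33,"jkn":53}
After op 11 (add /k 58): {"cry":33,"jkn":53,"k":58}
After op 12 (add /qw 6): {"cry":33,"jkn":53,"k":58,"qw":6}
After op 13 (add /jkn 33): {"cry":33,"jkn":33,"k":58,"qw":6}
After op 14 (replace /cry 53): {"cry":53,"jkn":33,"k":58,"qw":6}
After op 15 (replace /k 84): {"cry":53,"jkn":33,"k":84,"qw":6}
After op 16 (add /jkn 83): {"cry":53,"jkn":83,"k":84,"qw":6}
After op 17 (replace /jkn 68): {"cry":53,"jkn":68,"k":84,"qw":6}
After op 18 (remove /jkn): {"cry":53,"k":84,"qw":6}
After op 19 (add /ij 11): {"cry":53,"ij":11,"k":84,"qw":6}

Answer: {"cry":53,"ij":11,"k":84,"qw":6}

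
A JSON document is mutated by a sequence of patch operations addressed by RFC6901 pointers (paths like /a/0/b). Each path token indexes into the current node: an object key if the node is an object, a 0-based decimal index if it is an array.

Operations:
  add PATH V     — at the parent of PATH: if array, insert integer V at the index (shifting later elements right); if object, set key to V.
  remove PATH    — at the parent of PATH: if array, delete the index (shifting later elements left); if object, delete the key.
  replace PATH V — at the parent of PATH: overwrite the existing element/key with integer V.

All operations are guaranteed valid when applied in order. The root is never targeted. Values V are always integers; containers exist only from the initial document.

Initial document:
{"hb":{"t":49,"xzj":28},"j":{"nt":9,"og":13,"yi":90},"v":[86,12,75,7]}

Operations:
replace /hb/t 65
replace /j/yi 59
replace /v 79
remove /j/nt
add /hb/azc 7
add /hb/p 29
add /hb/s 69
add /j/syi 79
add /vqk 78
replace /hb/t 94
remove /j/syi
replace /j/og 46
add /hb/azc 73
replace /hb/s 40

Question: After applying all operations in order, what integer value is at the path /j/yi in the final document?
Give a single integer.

Answer: 59

Derivation:
After op 1 (replace /hb/t 65): {"hb":{"t":65,"xzj":28},"j":{"nt":9,"og":13,"yi":90},"v":[86,12,75,7]}
After op 2 (replace /j/yi 59): {"hb":{"t":65,"xzj":28},"j":{"nt":9,"og":13,"yi":59},"v":[86,12,75,7]}
After op 3 (replace /v 79): {"hb":{"t":65,"xzj":28},"j":{"nt":9,"og":13,"yi":59},"v":79}
After op 4 (remove /j/nt): {"hb":{"t":65,"xzj":28},"j":{"og":13,"yi":59},"v":79}
After op 5 (add /hb/azc 7): {"hb":{"azc":7,"t":65,"xzj":28},"j":{"og":13,"yi":59},"v":79}
After op 6 (add /hb/p 29): {"hb":{"azc":7,"p":29,"t":65,"xzj":28},"j":{"og":13,"yi":59},"v":79}
After op 7 (add /hb/s 69): {"hb":{"azc":7,"p":29,"s":69,"t":65,"xzj":28},"j":{"og":13,"yi":59},"v":79}
After op 8 (add /j/syi 79): {"hb":{"azc":7,"p":29,"s":69,"t":65,"xzj":28},"j":{"og":13,"syi":79,"yi":59},"v":79}
After op 9 (add /vqk 78): {"hb":{"azc":7,"p":29,"s":69,"t":65,"xzj":28},"j":{"og":13,"syi":79,"yi":59},"v":79,"vqk":78}
After op 10 (replace /hb/t 94): {"hb":{"azc":7,"p":29,"s":69,"t":94,"xzj":28},"j":{"og":13,"syi":79,"yi":59},"v":79,"vqk":78}
After op 11 (remove /j/syi): {"hb":{"azc":7,"p":29,"s":69,"t":94,"xzj":28},"j":{"og":13,"yi":59},"v":79,"vqk":78}
After op 12 (replace /j/og 46): {"hb":{"azc":7,"p":29,"s":69,"t":94,"xzj":28},"j":{"og":46,"yi":59},"v":79,"vqk":78}
After op 13 (add /hb/azc 73): {"hb":{"azc":73,"p":29,"s":69,"t":94,"xzj":28},"j":{"og":46,"yi":59},"v":79,"vqk":78}
After op 14 (replace /hb/s 40): {"hb":{"azc":73,"p":29,"s":40,"t":94,"xzj":28},"j":{"og":46,"yi":59},"v":79,"vqk":78}
Value at /j/yi: 59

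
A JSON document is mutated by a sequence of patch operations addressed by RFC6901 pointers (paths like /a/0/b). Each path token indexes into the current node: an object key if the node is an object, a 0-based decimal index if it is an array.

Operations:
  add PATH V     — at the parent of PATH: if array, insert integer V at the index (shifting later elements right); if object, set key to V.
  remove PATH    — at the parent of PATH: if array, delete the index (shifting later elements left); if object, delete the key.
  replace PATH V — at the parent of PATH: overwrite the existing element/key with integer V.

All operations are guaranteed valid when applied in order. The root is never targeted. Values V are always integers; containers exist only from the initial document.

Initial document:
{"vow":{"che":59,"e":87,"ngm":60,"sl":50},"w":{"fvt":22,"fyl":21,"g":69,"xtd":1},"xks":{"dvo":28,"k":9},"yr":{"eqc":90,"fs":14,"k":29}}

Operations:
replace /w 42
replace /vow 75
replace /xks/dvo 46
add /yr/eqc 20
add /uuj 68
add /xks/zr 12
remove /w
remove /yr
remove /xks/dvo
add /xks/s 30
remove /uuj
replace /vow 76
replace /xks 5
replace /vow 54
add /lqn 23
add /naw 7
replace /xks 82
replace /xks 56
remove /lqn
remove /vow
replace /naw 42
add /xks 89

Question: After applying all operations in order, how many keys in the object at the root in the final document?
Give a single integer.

Answer: 2

Derivation:
After op 1 (replace /w 42): {"vow":{"che":59,"e":87,"ngm":60,"sl":50},"w":42,"xks":{"dvo":28,"k":9},"yr":{"eqc":90,"fs":14,"k":29}}
After op 2 (replace /vow 75): {"vow":75,"w":42,"xks":{"dvo":28,"k":9},"yr":{"eqc":90,"fs":14,"k":29}}
After op 3 (replace /xks/dvo 46): {"vow":75,"w":42,"xks":{"dvo":46,"k":9},"yr":{"eqc":90,"fs":14,"k":29}}
After op 4 (add /yr/eqc 20): {"vow":75,"w":42,"xks":{"dvo":46,"k":9},"yr":{"eqc":20,"fs":14,"k":29}}
After op 5 (add /uuj 68): {"uuj":68,"vow":75,"w":42,"xks":{"dvo":46,"k":9},"yr":{"eqc":20,"fs":14,"k":29}}
After op 6 (add /xks/zr 12): {"uuj":68,"vow":75,"w":42,"xks":{"dvo":46,"k":9,"zr":12},"yr":{"eqc":20,"fs":14,"k":29}}
After op 7 (remove /w): {"uuj":68,"vow":75,"xks":{"dvo":46,"k":9,"zr":12},"yr":{"eqc":20,"fs":14,"k":29}}
After op 8 (remove /yr): {"uuj":68,"vow":75,"xks":{"dvo":46,"k":9,"zr":12}}
After op 9 (remove /xks/dvo): {"uuj":68,"vow":75,"xks":{"k":9,"zr":12}}
After op 10 (add /xks/s 30): {"uuj":68,"vow":75,"xks":{"k":9,"s":30,"zr":12}}
After op 11 (remove /uuj): {"vow":75,"xks":{"k":9,"s":30,"zr":12}}
After op 12 (replace /vow 76): {"vow":76,"xks":{"k":9,"s":30,"zr":12}}
After op 13 (replace /xks 5): {"vow":76,"xks":5}
After op 14 (replace /vow 54): {"vow":54,"xks":5}
After op 15 (add /lqn 23): {"lqn":23,"vow":54,"xks":5}
After op 16 (add /naw 7): {"lqn":23,"naw":7,"vow":54,"xks":5}
After op 17 (replace /xks 82): {"lqn":23,"naw":7,"vow":54,"xks":82}
After op 18 (replace /xks 56): {"lqn":23,"naw":7,"vow":54,"xks":56}
After op 19 (remove /lqn): {"naw":7,"vow":54,"xks":56}
After op 20 (remove /vow): {"naw":7,"xks":56}
After op 21 (replace /naw 42): {"naw":42,"xks":56}
After op 22 (add /xks 89): {"naw":42,"xks":89}
Size at the root: 2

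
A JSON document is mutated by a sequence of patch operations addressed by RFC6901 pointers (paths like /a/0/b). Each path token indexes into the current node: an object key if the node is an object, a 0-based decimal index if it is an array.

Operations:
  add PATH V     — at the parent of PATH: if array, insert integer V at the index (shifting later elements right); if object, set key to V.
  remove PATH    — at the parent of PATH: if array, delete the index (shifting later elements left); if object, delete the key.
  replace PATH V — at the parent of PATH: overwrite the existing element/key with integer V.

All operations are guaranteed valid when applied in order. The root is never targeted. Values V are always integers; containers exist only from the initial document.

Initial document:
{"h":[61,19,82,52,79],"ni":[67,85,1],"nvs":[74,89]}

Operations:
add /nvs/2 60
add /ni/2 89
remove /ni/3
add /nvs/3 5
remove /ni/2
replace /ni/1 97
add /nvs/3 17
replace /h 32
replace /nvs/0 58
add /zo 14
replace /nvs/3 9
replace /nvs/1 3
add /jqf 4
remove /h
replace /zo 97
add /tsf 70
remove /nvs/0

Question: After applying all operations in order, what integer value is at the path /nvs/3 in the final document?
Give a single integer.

After op 1 (add /nvs/2 60): {"h":[61,19,82,52,79],"ni":[67,85,1],"nvs":[74,89,60]}
After op 2 (add /ni/2 89): {"h":[61,19,82,52,79],"ni":[67,85,89,1],"nvs":[74,89,60]}
After op 3 (remove /ni/3): {"h":[61,19,82,52,79],"ni":[67,85,89],"nvs":[74,89,60]}
After op 4 (add /nvs/3 5): {"h":[61,19,82,52,79],"ni":[67,85,89],"nvs":[74,89,60,5]}
After op 5 (remove /ni/2): {"h":[61,19,82,52,79],"ni":[67,85],"nvs":[74,89,60,5]}
After op 6 (replace /ni/1 97): {"h":[61,19,82,52,79],"ni":[67,97],"nvs":[74,89,60,5]}
After op 7 (add /nvs/3 17): {"h":[61,19,82,52,79],"ni":[67,97],"nvs":[74,89,60,17,5]}
After op 8 (replace /h 32): {"h":32,"ni":[67,97],"nvs":[74,89,60,17,5]}
After op 9 (replace /nvs/0 58): {"h":32,"ni":[67,97],"nvs":[58,89,60,17,5]}
After op 10 (add /zo 14): {"h":32,"ni":[67,97],"nvs":[58,89,60,17,5],"zo":14}
After op 11 (replace /nvs/3 9): {"h":32,"ni":[67,97],"nvs":[58,89,60,9,5],"zo":14}
After op 12 (replace /nvs/1 3): {"h":32,"ni":[67,97],"nvs":[58,3,60,9,5],"zo":14}
After op 13 (add /jqf 4): {"h":32,"jqf":4,"ni":[67,97],"nvs":[58,3,60,9,5],"zo":14}
After op 14 (remove /h): {"jqf":4,"ni":[67,97],"nvs":[58,3,60,9,5],"zo":14}
After op 15 (replace /zo 97): {"jqf":4,"ni":[67,97],"nvs":[58,3,60,9,5],"zo":97}
After op 16 (add /tsf 70): {"jqf":4,"ni":[67,97],"nvs":[58,3,60,9,5],"tsf":70,"zo":97}
After op 17 (remove /nvs/0): {"jqf":4,"ni":[67,97],"nvs":[3,60,9,5],"tsf":70,"zo":97}
Value at /nvs/3: 5

Answer: 5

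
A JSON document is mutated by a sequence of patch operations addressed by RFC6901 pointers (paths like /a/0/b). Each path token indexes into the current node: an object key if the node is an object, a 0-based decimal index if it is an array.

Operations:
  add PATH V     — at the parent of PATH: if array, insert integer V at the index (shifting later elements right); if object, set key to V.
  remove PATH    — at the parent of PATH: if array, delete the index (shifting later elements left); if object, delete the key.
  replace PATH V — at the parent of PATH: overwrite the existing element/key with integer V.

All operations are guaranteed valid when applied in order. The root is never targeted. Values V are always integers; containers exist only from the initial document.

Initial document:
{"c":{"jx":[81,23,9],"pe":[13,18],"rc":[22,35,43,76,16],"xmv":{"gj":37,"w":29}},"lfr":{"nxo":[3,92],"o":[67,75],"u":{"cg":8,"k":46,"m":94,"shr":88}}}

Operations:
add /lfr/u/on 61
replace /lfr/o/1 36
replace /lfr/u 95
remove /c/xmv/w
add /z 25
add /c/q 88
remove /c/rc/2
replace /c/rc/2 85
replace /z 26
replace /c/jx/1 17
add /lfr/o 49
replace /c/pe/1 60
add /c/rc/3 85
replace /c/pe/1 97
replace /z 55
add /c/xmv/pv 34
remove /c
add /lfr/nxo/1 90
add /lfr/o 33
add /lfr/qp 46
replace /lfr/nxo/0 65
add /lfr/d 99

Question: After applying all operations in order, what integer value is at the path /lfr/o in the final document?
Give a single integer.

Answer: 33

Derivation:
After op 1 (add /lfr/u/on 61): {"c":{"jx":[81,23,9],"pe":[13,18],"rc":[22,35,43,76,16],"xmv":{"gj":37,"w":29}},"lfr":{"nxo":[3,92],"o":[67,75],"u":{"cg":8,"k":46,"m":94,"on":61,"shr":88}}}
After op 2 (replace /lfr/o/1 36): {"c":{"jx":[81,23,9],"pe":[13,18],"rc":[22,35,43,76,16],"xmv":{"gj":37,"w":29}},"lfr":{"nxo":[3,92],"o":[67,36],"u":{"cg":8,"k":46,"m":94,"on":61,"shr":88}}}
After op 3 (replace /lfr/u 95): {"c":{"jx":[81,23,9],"pe":[13,18],"rc":[22,35,43,76,16],"xmv":{"gj":37,"w":29}},"lfr":{"nxo":[3,92],"o":[67,36],"u":95}}
After op 4 (remove /c/xmv/w): {"c":{"jx":[81,23,9],"pe":[13,18],"rc":[22,35,43,76,16],"xmv":{"gj":37}},"lfr":{"nxo":[3,92],"o":[67,36],"u":95}}
After op 5 (add /z 25): {"c":{"jx":[81,23,9],"pe":[13,18],"rc":[22,35,43,76,16],"xmv":{"gj":37}},"lfr":{"nxo":[3,92],"o":[67,36],"u":95},"z":25}
After op 6 (add /c/q 88): {"c":{"jx":[81,23,9],"pe":[13,18],"q":88,"rc":[22,35,43,76,16],"xmv":{"gj":37}},"lfr":{"nxo":[3,92],"o":[67,36],"u":95},"z":25}
After op 7 (remove /c/rc/2): {"c":{"jx":[81,23,9],"pe":[13,18],"q":88,"rc":[22,35,76,16],"xmv":{"gj":37}},"lfr":{"nxo":[3,92],"o":[67,36],"u":95},"z":25}
After op 8 (replace /c/rc/2 85): {"c":{"jx":[81,23,9],"pe":[13,18],"q":88,"rc":[22,35,85,16],"xmv":{"gj":37}},"lfr":{"nxo":[3,92],"o":[67,36],"u":95},"z":25}
After op 9 (replace /z 26): {"c":{"jx":[81,23,9],"pe":[13,18],"q":88,"rc":[22,35,85,16],"xmv":{"gj":37}},"lfr":{"nxo":[3,92],"o":[67,36],"u":95},"z":26}
After op 10 (replace /c/jx/1 17): {"c":{"jx":[81,17,9],"pe":[13,18],"q":88,"rc":[22,35,85,16],"xmv":{"gj":37}},"lfr":{"nxo":[3,92],"o":[67,36],"u":95},"z":26}
After op 11 (add /lfr/o 49): {"c":{"jx":[81,17,9],"pe":[13,18],"q":88,"rc":[22,35,85,16],"xmv":{"gj":37}},"lfr":{"nxo":[3,92],"o":49,"u":95},"z":26}
After op 12 (replace /c/pe/1 60): {"c":{"jx":[81,17,9],"pe":[13,60],"q":88,"rc":[22,35,85,16],"xmv":{"gj":37}},"lfr":{"nxo":[3,92],"o":49,"u":95},"z":26}
After op 13 (add /c/rc/3 85): {"c":{"jx":[81,17,9],"pe":[13,60],"q":88,"rc":[22,35,85,85,16],"xmv":{"gj":37}},"lfr":{"nxo":[3,92],"o":49,"u":95},"z":26}
After op 14 (replace /c/pe/1 97): {"c":{"jx":[81,17,9],"pe":[13,97],"q":88,"rc":[22,35,85,85,16],"xmv":{"gj":37}},"lfr":{"nxo":[3,92],"o":49,"u":95},"z":26}
After op 15 (replace /z 55): {"c":{"jx":[81,17,9],"pe":[13,97],"q":88,"rc":[22,35,85,85,16],"xmv":{"gj":37}},"lfr":{"nxo":[3,92],"o":49,"u":95},"z":55}
After op 16 (add /c/xmv/pv 34): {"c":{"jx":[81,17,9],"pe":[13,97],"q":88,"rc":[22,35,85,85,16],"xmv":{"gj":37,"pv":34}},"lfr":{"nxo":[3,92],"o":49,"u":95},"z":55}
After op 17 (remove /c): {"lfr":{"nxo":[3,92],"o":49,"u":95},"z":55}
After op 18 (add /lfr/nxo/1 90): {"lfr":{"nxo":[3,90,92],"o":49,"u":95},"z":55}
After op 19 (add /lfr/o 33): {"lfr":{"nxo":[3,90,92],"o":33,"u":95},"z":55}
After op 20 (add /lfr/qp 46): {"lfr":{"nxo":[3,90,92],"o":33,"qp":46,"u":95},"z":55}
After op 21 (replace /lfr/nxo/0 65): {"lfr":{"nxo":[65,90,92],"o":33,"qp":46,"u":95},"z":55}
After op 22 (add /lfr/d 99): {"lfr":{"d":99,"nxo":[65,90,92],"o":33,"qp":46,"u":95},"z":55}
Value at /lfr/o: 33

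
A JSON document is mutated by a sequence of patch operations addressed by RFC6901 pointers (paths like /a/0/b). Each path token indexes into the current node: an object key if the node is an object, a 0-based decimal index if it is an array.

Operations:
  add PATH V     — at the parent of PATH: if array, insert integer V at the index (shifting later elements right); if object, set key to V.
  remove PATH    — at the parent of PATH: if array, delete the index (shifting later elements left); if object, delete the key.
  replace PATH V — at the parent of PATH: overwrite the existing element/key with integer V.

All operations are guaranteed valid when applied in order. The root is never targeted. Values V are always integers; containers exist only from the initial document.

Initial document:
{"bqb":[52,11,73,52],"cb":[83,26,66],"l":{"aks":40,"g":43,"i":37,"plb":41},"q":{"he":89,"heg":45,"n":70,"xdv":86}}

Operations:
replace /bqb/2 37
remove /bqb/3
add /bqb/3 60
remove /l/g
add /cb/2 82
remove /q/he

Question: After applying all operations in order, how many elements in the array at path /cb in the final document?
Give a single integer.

Answer: 4

Derivation:
After op 1 (replace /bqb/2 37): {"bqb":[52,11,37,52],"cb":[83,26,66],"l":{"aks":40,"g":43,"i":37,"plb":41},"q":{"he":89,"heg":45,"n":70,"xdv":86}}
After op 2 (remove /bqb/3): {"bqb":[52,11,37],"cb":[83,26,66],"l":{"aks":40,"g":43,"i":37,"plb":41},"q":{"he":89,"heg":45,"n":70,"xdv":86}}
After op 3 (add /bqb/3 60): {"bqb":[52,11,37,60],"cb":[83,26,66],"l":{"aks":40,"g":43,"i":37,"plb":41},"q":{"he":89,"heg":45,"n":70,"xdv":86}}
After op 4 (remove /l/g): {"bqb":[52,11,37,60],"cb":[83,26,66],"l":{"aks":40,"i":37,"plb":41},"q":{"he":89,"heg":45,"n":70,"xdv":86}}
After op 5 (add /cb/2 82): {"bqb":[52,11,37,60],"cb":[83,26,82,66],"l":{"aks":40,"i":37,"plb":41},"q":{"he":89,"heg":45,"n":70,"xdv":86}}
After op 6 (remove /q/he): {"bqb":[52,11,37,60],"cb":[83,26,82,66],"l":{"aks":40,"i":37,"plb":41},"q":{"heg":45,"n":70,"xdv":86}}
Size at path /cb: 4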